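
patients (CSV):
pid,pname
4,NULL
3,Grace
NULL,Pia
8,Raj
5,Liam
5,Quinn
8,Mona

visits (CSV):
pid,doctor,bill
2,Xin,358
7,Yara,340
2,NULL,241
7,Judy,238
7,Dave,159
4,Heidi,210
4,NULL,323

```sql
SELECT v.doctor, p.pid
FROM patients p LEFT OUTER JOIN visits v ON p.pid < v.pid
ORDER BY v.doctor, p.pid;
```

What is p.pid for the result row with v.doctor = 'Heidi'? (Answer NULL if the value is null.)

3

LEFT JOIN keeps every row from `patients`; unmatched rows get NULL for `visits`'s columns.
Matching on p.pid < v.pid. A NULL in a compared column never satisfies the condition.
- p[0] pid=4 → 3 match(es) in v → 3 row(s).
- p[1] pid=3 → 5 match(es) in v → 5 row(s).
- p[2] pid=NULL → no match; kept with NULLs on the v side.
- p[3] pid=8 → no match; kept with NULLs on the v side.
- p[4] pid=5 → 3 match(es) in v → 3 row(s).
- p[5] pid=5 → 3 match(es) in v → 3 row(s).
- p[6] pid=8 → no match; kept with NULLs on the v side.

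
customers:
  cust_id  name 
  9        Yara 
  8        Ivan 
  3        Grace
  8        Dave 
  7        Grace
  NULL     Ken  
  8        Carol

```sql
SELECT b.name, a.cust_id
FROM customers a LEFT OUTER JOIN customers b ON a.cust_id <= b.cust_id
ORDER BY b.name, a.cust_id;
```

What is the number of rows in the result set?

25

LEFT JOIN keeps every row from `customers a`; unmatched rows get NULL for `customers b`'s columns.
Matching on a.cust_id <= b.cust_id. A NULL in a compared column never satisfies the condition.
- a[0] cust_id=9 → 1 match(es) in b → 1 row(s).
- a[1] cust_id=8 → 4 match(es) in b → 4 row(s).
- a[2] cust_id=3 → 6 match(es) in b → 6 row(s).
- a[3] cust_id=8 → 4 match(es) in b → 4 row(s).
- a[4] cust_id=7 → 5 match(es) in b → 5 row(s).
- a[5] cust_id=NULL → no match; kept with NULLs on the b side.
- a[6] cust_id=8 → 4 match(es) in b → 4 row(s).
Total: 24 matched + 1 padded = 25 rows.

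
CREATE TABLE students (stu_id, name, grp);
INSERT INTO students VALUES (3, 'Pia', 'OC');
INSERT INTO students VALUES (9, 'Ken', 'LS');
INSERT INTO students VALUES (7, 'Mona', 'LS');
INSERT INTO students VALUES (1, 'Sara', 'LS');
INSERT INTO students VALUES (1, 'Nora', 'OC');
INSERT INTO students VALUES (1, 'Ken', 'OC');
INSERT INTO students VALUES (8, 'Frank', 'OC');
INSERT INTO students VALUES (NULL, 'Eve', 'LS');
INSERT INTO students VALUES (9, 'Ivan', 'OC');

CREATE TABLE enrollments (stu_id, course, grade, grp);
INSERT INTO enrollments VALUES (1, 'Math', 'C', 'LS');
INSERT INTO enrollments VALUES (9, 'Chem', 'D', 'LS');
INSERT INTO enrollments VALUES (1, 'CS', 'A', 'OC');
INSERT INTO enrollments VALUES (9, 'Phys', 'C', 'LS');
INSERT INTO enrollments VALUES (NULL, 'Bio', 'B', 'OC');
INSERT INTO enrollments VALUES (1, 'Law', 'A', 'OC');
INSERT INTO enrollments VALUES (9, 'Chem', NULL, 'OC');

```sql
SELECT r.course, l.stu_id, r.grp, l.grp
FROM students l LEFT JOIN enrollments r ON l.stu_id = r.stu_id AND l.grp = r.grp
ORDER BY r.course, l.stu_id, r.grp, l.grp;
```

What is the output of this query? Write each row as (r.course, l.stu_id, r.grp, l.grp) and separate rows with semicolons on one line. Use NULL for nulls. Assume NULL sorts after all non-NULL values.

(CS, 1, OC, OC); (CS, 1, OC, OC); (Chem, 9, LS, LS); (Chem, 9, OC, OC); (Law, 1, OC, OC); (Law, 1, OC, OC); (Math, 1, LS, LS); (Phys, 9, LS, LS); (NULL, 3, NULL, OC); (NULL, 7, NULL, LS); (NULL, 8, NULL, OC); (NULL, NULL, NULL, LS)

LEFT JOIN keeps every row from `students`; unmatched rows get NULL for `enrollments`'s columns.
Matching on l.stu_id = r.stu_id AND l.grp = r.grp. A NULL in a compared column never satisfies the condition.
- stu_id=3, grp=OC: no r row matches, row kept with r columns NULL.
- stu_id=9, grp=LS: 2 matching r row(s), so 2 row(s) emitted.
- stu_id=7, grp=LS: no r row matches, row kept with r columns NULL.
- stu_id=1, grp=LS: 1 matching r row(s), so 1 row(s) emitted.
- stu_id=1, grp=OC: 2 matching r row(s), so 2 row(s) emitted.
- stu_id=1, grp=OC: 2 matching r row(s), so 2 row(s) emitted.
- stu_id=8, grp=OC: no r row matches, row kept with r columns NULL.
- stu_id=NULL, grp=LS: no r row matches, row kept with r columns NULL.
- stu_id=9, grp=OC: 1 matching r row(s), so 1 row(s) emitted.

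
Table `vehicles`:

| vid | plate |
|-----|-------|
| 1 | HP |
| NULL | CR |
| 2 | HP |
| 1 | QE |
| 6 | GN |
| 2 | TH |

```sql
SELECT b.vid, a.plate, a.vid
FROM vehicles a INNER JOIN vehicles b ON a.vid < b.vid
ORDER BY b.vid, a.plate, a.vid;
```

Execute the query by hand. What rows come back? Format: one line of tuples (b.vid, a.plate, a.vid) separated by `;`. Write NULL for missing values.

(2, HP, 1); (2, HP, 1); (2, QE, 1); (2, QE, 1); (6, HP, 1); (6, HP, 2); (6, QE, 1); (6, TH, 2)

INNER JOIN keeps only pairs where the ON condition holds.
Matching on a.vid < b.vid. A NULL in a compared column never satisfies the condition.
- a row (vid=1): matches 3 b row(s) → 3 output row(s).
- a row (vid=NULL): no match → dropped.
- a row (vid=2): matches 1 b row(s) → 1 output row(s).
- a row (vid=1): matches 3 b row(s) → 3 output row(s).
- a row (vid=6): no match → dropped.
- a row (vid=2): matches 1 b row(s) → 1 output row(s).
After projecting and ordering:
b.vid | a.plate | a.vid
2 | HP | 1
2 | HP | 1
2 | QE | 1
2 | QE | 1
6 | HP | 1
6 | HP | 2
6 | QE | 1
6 | TH | 2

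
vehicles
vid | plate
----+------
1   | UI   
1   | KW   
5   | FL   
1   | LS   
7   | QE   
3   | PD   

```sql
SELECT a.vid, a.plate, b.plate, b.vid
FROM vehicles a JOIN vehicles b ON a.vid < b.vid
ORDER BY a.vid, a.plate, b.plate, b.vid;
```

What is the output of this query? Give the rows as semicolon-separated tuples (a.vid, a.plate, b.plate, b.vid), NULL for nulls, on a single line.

(1, KW, FL, 5); (1, KW, PD, 3); (1, KW, QE, 7); (1, LS, FL, 5); (1, LS, PD, 3); (1, LS, QE, 7); (1, UI, FL, 5); (1, UI, PD, 3); (1, UI, QE, 7); (3, PD, FL, 5); (3, PD, QE, 7); (5, FL, QE, 7)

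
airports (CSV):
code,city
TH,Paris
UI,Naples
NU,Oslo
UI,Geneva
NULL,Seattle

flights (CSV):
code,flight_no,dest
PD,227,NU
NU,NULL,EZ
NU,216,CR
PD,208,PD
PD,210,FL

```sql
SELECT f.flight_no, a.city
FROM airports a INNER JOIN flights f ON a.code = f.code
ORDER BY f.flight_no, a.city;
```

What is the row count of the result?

2

INNER JOIN keeps only pairs where the ON condition holds.
Matching on a.code = f.code. A NULL in a compared column never satisfies the condition.
- a[0] code=TH → no match; dropped.
- a[1] code=UI → no match; dropped.
- a[2] code=NU → 2 match(es) in f → 2 row(s).
- a[3] code=UI → no match; dropped.
- a[4] code=NULL → no match; dropped.
Total: 2 rows.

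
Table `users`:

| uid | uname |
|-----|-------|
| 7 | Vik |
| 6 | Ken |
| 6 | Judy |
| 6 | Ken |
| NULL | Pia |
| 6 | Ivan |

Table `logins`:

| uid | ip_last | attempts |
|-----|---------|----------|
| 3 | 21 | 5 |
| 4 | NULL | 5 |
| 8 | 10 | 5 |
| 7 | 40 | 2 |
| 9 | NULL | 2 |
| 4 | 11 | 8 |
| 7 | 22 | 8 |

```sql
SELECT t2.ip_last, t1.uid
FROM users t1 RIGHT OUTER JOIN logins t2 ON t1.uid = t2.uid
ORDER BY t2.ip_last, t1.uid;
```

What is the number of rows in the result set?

7

RIGHT JOIN keeps every row from `logins`; unmatched rows get NULL for `users`'s columns.
Matching on t1.uid = t2.uid. A NULL in a compared column never satisfies the condition.
- t1 row (uid=7): matches 2 t2 row(s) → 2 output row(s).
- t1 row (uid=6): no match.
- t1 row (uid=6): no match.
- t1 row (uid=6): no match.
- t1 row (uid=NULL): no match.
- t1 row (uid=6): no match.
- 5 row(s) from t2 found no t1 partner → padded with NULL.
Total: 2 matched + 5 padded = 7 rows.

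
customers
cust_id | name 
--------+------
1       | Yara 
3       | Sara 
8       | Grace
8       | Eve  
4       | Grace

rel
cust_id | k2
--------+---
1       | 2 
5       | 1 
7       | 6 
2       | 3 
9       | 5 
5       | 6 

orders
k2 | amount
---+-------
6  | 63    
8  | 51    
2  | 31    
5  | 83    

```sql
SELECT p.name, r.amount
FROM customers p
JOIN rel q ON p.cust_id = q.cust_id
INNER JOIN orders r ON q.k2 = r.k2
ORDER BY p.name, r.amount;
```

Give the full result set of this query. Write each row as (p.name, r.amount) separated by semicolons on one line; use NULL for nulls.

Evaluate left to right. First `customers p INNER JOIN rel q` on cust_id: 1 row(s).
Then INNER JOIN `orders r` on k2: keep only rows whose q.k2 appears in r.

(Yara, 31)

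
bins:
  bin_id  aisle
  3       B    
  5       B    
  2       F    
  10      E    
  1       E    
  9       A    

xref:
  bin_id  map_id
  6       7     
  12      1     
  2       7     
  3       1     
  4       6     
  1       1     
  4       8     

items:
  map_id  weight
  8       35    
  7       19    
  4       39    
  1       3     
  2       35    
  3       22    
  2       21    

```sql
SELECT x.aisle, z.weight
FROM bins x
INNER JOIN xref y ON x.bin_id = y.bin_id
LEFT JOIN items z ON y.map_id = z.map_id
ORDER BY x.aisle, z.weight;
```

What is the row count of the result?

3

Joins associate left-to-right: bins INNER JOIN xref on bin_id gives 3 intermediate row(s).
Then LEFT JOIN `items z` on map_id: each of those 3 rows is kept; rows whose y.map_id has no match in z get NULL for z's columns.
Result: 3 row(s).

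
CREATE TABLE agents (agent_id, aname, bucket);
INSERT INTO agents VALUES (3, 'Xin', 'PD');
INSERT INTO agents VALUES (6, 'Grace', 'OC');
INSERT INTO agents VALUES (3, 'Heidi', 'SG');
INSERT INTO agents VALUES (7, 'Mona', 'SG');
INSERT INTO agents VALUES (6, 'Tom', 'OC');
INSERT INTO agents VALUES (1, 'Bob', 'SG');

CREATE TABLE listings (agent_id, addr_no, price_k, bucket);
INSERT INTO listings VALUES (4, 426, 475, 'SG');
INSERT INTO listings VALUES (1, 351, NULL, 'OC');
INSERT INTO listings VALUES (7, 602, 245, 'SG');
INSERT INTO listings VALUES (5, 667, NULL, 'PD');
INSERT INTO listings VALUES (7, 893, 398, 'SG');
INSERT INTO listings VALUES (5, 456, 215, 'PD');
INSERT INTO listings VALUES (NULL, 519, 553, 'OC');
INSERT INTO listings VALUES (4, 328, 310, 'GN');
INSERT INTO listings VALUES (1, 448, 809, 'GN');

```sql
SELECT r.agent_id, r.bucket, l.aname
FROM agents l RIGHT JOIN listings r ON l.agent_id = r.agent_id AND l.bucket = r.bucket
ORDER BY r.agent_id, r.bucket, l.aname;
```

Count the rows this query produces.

9

RIGHT JOIN keeps every row from `listings`; unmatched rows get NULL for `agents`'s columns.
Matching on l.agent_id = r.agent_id AND l.bucket = r.bucket. A NULL in a compared column never satisfies the condition.
- l row (agent_id=3, bucket=PD): no match.
- l row (agent_id=6, bucket=OC): no match.
- l row (agent_id=3, bucket=SG): no match.
- l row (agent_id=7, bucket=SG): matches 2 r row(s) → 2 output row(s).
- l row (agent_id=6, bucket=OC): no match.
- l row (agent_id=1, bucket=SG): no match.
- plus 7 unmatched r row(s), each kept with NULL l columns.
Total: 2 matched + 7 padded = 9 rows.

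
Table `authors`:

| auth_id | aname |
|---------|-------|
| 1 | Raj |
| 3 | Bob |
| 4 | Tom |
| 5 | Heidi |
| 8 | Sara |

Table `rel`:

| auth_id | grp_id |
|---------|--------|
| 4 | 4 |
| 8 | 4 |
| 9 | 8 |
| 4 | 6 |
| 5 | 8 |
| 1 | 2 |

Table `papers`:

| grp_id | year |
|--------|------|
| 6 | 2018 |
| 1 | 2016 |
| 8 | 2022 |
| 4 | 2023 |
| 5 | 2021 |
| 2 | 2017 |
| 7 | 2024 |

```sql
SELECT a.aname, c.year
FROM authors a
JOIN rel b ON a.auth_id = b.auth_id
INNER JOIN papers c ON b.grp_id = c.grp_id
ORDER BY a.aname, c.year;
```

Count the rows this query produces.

Evaluate left to right. First `authors a INNER JOIN rel b` on auth_id: 5 row(s).
Then INNER JOIN `papers c` on grp_id: keep only rows whose b.grp_id appears in c.
Result: 5 row(s).

5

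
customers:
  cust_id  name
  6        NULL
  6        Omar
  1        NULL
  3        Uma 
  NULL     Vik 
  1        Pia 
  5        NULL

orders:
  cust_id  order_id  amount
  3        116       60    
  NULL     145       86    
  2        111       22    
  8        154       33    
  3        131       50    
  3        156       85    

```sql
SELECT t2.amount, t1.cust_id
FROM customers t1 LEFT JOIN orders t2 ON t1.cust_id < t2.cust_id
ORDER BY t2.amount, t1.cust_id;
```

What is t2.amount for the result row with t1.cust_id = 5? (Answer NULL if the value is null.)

LEFT JOIN keeps every row from `customers`; unmatched rows get NULL for `orders`'s columns.
Matching on t1.cust_id < t2.cust_id. A NULL in a compared column never satisfies the condition.
- cust_id=6: 1 matching t2 row(s), so 1 row(s) emitted.
- cust_id=6: 1 matching t2 row(s), so 1 row(s) emitted.
- cust_id=1: 5 matching t2 row(s), so 5 row(s) emitted.
- cust_id=3: 1 matching t2 row(s), so 1 row(s) emitted.
- cust_id=NULL: no t2 row matches, row kept with t2 columns NULL.
- cust_id=1: 5 matching t2 row(s), so 5 row(s) emitted.
- cust_id=5: 1 matching t2 row(s), so 1 row(s) emitted.

33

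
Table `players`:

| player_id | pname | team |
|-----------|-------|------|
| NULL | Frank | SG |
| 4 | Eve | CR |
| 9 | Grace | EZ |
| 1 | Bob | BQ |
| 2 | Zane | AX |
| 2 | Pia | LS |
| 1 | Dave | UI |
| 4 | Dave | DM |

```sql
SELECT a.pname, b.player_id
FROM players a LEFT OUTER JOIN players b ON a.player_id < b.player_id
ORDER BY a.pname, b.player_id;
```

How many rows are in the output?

LEFT JOIN keeps every row from `players a`; unmatched rows get NULL for `players b`'s columns.
Matching on a.player_id < b.player_id. A NULL in a compared column never satisfies the condition.
Matched pairs: 18; unmatched a rows kept: 2.
Total: 18 matched + 2 padded = 20 rows.

20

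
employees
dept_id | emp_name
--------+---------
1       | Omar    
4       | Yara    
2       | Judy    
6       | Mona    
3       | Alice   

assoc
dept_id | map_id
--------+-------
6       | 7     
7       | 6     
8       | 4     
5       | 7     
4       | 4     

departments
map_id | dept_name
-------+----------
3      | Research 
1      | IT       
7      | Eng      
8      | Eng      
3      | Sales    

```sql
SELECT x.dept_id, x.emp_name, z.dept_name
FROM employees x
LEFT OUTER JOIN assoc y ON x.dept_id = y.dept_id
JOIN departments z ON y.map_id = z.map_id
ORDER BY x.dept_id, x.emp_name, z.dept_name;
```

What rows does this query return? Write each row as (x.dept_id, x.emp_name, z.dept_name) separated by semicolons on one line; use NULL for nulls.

(6, Mona, Eng)

Step 1 — x LEFT JOIN y on dept_id → 5 row(s).
Then INNER JOIN `departments z` on map_id: keep only rows whose y.map_id appears in z.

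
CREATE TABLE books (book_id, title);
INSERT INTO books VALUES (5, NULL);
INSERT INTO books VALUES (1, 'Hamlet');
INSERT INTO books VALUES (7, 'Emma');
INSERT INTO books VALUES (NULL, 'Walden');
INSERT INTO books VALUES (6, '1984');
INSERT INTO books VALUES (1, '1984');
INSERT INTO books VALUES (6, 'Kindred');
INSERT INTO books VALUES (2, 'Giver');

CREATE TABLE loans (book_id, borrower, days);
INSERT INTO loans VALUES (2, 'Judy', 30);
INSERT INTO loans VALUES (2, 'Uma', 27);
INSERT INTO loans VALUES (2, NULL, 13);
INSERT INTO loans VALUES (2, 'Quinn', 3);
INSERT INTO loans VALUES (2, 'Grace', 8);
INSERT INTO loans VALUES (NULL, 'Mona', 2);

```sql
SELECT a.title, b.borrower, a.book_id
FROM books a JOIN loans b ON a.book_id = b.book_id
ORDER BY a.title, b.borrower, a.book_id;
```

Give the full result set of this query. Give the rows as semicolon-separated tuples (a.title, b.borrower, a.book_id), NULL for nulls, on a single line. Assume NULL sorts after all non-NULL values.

INNER JOIN keeps only pairs where the ON condition holds.
Matching on a.book_id = b.book_id. A NULL in a compared column never satisfies the condition.
- a (book_id=5) has no partner → excluded.
- a (book_id=1) has no partner → excluded.
- a (book_id=7) has no partner → excluded.
- a (book_id=NULL) has no partner → excluded.
- a (book_id=6) has no partner → excluded.
- a (book_id=1) has no partner → excluded.
- a (book_id=6) has no partner → excluded.
- a (book_id=2) pairs with 5 row(s) of b.
After projecting and ordering:
a.title | b.borrower | a.book_id
Giver | Grace | 2
Giver | Judy | 2
Giver | Quinn | 2
Giver | Uma | 2
Giver | NULL | 2

(Giver, Grace, 2); (Giver, Judy, 2); (Giver, Quinn, 2); (Giver, Uma, 2); (Giver, NULL, 2)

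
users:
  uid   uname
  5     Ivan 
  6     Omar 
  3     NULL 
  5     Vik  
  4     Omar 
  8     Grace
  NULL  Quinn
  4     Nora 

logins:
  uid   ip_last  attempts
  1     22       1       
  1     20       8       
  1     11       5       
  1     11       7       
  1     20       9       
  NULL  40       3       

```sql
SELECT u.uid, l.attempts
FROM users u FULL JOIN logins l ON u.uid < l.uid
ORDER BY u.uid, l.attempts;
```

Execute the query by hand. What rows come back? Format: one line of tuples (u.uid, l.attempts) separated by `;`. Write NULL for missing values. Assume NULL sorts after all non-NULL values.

(3, NULL); (4, NULL); (4, NULL); (5, NULL); (5, NULL); (6, NULL); (8, NULL); (NULL, 1); (NULL, 3); (NULL, 5); (NULL, 7); (NULL, 8); (NULL, 9); (NULL, NULL)

FULL OUTER JOIN keeps every row from both sides; unmatched rows get NULL for the other side's columns.
Matching on u.uid < l.uid. A NULL in a compared column never satisfies the condition.
- u row (uid=5): no match → kept, l columns NULL.
- u row (uid=6): no match → kept, l columns NULL.
- u row (uid=3): no match → kept, l columns NULL.
- u row (uid=5): no match → kept, l columns NULL.
- u row (uid=4): no match → kept, l columns NULL.
- u row (uid=8): no match → kept, l columns NULL.
- u row (uid=NULL): no match → kept, l columns NULL.
- u row (uid=4): no match → kept, l columns NULL.
- 6 row(s) from l found no u partner → padded with NULL.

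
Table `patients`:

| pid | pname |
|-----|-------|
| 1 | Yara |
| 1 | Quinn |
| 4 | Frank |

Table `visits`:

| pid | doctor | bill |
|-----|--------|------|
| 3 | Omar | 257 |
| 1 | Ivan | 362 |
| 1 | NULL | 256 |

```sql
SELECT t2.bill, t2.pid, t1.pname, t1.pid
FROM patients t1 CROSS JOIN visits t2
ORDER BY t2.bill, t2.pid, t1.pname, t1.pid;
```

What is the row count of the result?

CROSS JOIN pairs every row of `patients` with every row of `visits`: 3 × 3 = 9 rows.

9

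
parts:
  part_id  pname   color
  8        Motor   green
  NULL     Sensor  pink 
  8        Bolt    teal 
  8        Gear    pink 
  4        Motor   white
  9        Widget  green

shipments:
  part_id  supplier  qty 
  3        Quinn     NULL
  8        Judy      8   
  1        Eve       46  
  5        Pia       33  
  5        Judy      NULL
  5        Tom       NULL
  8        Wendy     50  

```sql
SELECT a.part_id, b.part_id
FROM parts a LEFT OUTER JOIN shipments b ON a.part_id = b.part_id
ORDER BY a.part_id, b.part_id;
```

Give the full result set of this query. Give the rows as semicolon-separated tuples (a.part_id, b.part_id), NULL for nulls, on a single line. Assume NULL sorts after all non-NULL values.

(4, NULL); (8, 8); (8, 8); (8, 8); (8, 8); (8, 8); (8, 8); (9, NULL); (NULL, NULL)

LEFT JOIN keeps every row from `parts`; unmatched rows get NULL for `shipments`'s columns.
Matching on a.part_id = b.part_id. A NULL in a compared column never satisfies the condition.
- a[0] part_id=8 → 2 match(es) in b → 2 row(s).
- a[1] part_id=NULL → no match; kept with NULLs on the b side.
- a[2] part_id=8 → 2 match(es) in b → 2 row(s).
- a[3] part_id=8 → 2 match(es) in b → 2 row(s).
- a[4] part_id=4 → no match; kept with NULLs on the b side.
- a[5] part_id=9 → no match; kept with NULLs on the b side.
After projecting and ordering:
a.part_id | b.part_id
4 | NULL
8 | 8
8 | 8
8 | 8
8 | 8
8 | 8
8 | 8
9 | NULL
NULL | NULL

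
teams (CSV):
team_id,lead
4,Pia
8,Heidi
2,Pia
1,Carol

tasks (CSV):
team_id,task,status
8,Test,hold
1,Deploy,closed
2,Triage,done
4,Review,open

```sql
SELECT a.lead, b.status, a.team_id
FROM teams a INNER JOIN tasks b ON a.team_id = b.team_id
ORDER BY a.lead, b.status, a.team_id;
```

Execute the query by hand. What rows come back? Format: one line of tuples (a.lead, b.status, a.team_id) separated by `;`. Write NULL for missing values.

(Carol, closed, 1); (Heidi, hold, 8); (Pia, done, 2); (Pia, open, 4)

INNER JOIN keeps only pairs where the ON condition holds.
Matching on a.team_id = b.team_id.
- a row (team_id=4): matches 1 b row(s) → 1 output row(s).
- a row (team_id=8): matches 1 b row(s) → 1 output row(s).
- a row (team_id=2): matches 1 b row(s) → 1 output row(s).
- a row (team_id=1): matches 1 b row(s) → 1 output row(s).
After projecting and ordering:
a.lead | b.status | a.team_id
Carol | closed | 1
Heidi | hold | 8
Pia | done | 2
Pia | open | 4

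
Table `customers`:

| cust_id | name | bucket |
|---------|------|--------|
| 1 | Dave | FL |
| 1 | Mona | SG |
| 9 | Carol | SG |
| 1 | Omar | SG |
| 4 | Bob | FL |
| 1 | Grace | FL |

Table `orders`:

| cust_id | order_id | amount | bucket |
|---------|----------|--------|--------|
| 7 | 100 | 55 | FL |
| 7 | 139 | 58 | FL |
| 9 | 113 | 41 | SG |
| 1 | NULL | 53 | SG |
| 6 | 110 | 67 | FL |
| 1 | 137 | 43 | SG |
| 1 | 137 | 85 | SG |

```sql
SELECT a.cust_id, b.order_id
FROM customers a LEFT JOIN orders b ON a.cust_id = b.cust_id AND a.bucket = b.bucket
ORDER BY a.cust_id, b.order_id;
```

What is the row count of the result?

10

LEFT JOIN keeps every row from `customers`; unmatched rows get NULL for `orders`'s columns.
Matching on a.cust_id = b.cust_id AND a.bucket = b.bucket.
- a[0] cust_id=1, bucket=FL → no match; kept with NULLs on the b side.
- a[1] cust_id=1, bucket=SG → 3 match(es) in b → 3 row(s).
- a[2] cust_id=9, bucket=SG → 1 match(es) in b → 1 row(s).
- a[3] cust_id=1, bucket=SG → 3 match(es) in b → 3 row(s).
- a[4] cust_id=4, bucket=FL → no match; kept with NULLs on the b side.
- a[5] cust_id=1, bucket=FL → no match; kept with NULLs on the b side.
Total: 7 matched + 3 padded = 10 rows.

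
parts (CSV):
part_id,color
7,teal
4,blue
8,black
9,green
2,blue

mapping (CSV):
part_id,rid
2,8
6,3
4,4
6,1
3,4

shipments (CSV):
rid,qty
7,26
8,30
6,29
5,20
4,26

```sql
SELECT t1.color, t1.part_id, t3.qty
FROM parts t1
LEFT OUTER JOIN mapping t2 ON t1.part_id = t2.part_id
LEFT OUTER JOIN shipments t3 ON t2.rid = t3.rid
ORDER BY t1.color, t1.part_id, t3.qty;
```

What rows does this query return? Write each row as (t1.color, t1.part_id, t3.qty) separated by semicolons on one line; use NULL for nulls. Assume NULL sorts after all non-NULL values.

(black, 8, NULL); (blue, 2, 30); (blue, 4, 26); (green, 9, NULL); (teal, 7, NULL)

Evaluate left to right. First `parts t1 LEFT JOIN mapping t2` on part_id: 5 row(s).
Then LEFT JOIN `shipments t3` on rid: each of those 5 rows is kept; rows whose t2.rid has no match in t3 get NULL for t3's columns.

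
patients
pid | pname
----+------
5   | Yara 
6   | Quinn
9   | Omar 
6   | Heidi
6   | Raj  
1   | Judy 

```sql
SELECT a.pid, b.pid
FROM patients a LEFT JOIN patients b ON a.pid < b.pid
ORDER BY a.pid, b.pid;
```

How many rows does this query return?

LEFT JOIN keeps every row from `patients a`; unmatched rows get NULL for `patients b`'s columns.
Matching on a.pid < b.pid.
- a (pid=5) pairs with 4 row(s) of b.
- a (pid=6) pairs with 1 row(s) of b.
- a (pid=9) has no partner → padded with NULL.
- a (pid=6) pairs with 1 row(s) of b.
- a (pid=6) pairs with 1 row(s) of b.
- a (pid=1) pairs with 5 row(s) of b.
Total: 12 matched + 1 padded = 13 rows.

13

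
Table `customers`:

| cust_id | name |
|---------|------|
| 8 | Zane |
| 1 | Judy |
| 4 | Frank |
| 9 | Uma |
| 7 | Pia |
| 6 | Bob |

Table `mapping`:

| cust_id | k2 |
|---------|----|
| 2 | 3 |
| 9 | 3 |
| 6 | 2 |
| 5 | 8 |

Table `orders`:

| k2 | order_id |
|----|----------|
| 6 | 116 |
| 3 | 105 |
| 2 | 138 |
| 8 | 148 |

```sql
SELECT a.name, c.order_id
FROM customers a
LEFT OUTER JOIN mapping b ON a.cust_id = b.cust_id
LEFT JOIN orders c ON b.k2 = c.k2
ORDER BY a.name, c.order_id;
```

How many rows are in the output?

6

Evaluate left to right. First `customers a LEFT JOIN mapping b` on cust_id: 6 row(s).
Then LEFT JOIN `orders c` on k2: each of those 6 rows is kept; rows whose b.k2 has no match in c get NULL for c's columns.
Result: 6 row(s).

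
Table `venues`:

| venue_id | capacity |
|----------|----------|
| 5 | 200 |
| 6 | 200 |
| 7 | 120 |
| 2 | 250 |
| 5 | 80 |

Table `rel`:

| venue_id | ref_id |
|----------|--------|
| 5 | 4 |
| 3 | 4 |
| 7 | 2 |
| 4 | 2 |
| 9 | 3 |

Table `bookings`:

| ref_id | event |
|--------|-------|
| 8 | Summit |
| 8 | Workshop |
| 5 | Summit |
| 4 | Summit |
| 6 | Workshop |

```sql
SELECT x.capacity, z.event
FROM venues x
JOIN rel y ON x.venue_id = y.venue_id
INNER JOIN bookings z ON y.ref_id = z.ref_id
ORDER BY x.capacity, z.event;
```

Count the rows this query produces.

Joins associate left-to-right: venues INNER JOIN rel on venue_id gives 3 intermediate row(s).
Then INNER JOIN `bookings z` on ref_id: keep only rows whose y.ref_id appears in z.
Result: 2 row(s).

2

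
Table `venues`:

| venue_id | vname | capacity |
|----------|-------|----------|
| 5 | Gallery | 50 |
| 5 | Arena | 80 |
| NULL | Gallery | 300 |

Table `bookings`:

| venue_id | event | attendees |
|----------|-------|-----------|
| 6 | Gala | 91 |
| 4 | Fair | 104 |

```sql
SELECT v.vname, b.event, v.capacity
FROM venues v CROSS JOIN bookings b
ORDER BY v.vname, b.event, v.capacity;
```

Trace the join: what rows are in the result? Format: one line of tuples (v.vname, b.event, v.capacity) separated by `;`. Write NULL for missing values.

(Arena, Fair, 80); (Arena, Gala, 80); (Gallery, Fair, 50); (Gallery, Fair, 300); (Gallery, Gala, 50); (Gallery, Gala, 300)

CROSS JOIN pairs every row of `venues` with every row of `bookings`: 3 × 2 = 6 rows.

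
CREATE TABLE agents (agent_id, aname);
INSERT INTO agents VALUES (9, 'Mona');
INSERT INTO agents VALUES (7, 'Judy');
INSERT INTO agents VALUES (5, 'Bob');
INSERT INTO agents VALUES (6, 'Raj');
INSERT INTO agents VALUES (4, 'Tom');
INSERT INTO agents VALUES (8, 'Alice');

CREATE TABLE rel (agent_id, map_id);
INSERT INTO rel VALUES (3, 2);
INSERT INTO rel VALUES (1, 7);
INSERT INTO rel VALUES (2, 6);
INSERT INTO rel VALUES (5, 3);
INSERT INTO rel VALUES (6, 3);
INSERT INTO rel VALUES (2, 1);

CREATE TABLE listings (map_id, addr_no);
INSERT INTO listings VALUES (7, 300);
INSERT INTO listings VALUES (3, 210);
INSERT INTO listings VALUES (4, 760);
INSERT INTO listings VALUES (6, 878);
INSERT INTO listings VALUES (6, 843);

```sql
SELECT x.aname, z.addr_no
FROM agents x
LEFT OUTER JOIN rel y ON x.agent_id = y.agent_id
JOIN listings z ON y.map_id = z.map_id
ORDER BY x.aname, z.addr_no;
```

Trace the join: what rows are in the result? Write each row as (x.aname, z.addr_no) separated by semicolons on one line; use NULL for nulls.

(Bob, 210); (Raj, 210)

Step 1 — x LEFT JOIN y on agent_id → 6 row(s).
Then INNER JOIN `listings z` on map_id: keep only rows whose y.map_id appears in z.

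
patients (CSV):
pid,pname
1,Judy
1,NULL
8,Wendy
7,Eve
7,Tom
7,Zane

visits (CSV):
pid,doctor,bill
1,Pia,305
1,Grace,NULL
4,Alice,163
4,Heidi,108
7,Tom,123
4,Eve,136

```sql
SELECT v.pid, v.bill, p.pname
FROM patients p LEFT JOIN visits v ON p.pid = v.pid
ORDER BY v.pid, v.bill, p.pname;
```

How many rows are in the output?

8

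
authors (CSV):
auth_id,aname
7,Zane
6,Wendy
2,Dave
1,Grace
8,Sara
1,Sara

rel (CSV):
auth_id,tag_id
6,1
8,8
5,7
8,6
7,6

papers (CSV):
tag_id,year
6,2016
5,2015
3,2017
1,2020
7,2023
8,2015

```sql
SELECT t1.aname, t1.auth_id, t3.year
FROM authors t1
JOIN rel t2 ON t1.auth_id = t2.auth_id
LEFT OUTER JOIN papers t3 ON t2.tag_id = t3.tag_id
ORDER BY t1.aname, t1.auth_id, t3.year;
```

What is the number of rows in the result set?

4

Step 1 — t1 INNER JOIN t2 on auth_id → 4 row(s).
Then LEFT JOIN `papers t3` on tag_id: each of those 4 rows is kept; rows whose t2.tag_id has no match in t3 get NULL for t3's columns.
Result: 4 row(s).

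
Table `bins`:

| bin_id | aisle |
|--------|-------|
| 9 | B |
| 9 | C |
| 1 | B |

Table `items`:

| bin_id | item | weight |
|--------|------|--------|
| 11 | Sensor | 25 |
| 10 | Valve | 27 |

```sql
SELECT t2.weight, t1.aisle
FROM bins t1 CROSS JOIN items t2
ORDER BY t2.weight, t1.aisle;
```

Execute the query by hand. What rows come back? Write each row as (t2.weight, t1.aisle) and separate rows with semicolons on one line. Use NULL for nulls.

(25, B); (25, B); (25, C); (27, B); (27, B); (27, C)

CROSS JOIN pairs every row of `bins` with every row of `items`: 3 × 2 = 6 rows.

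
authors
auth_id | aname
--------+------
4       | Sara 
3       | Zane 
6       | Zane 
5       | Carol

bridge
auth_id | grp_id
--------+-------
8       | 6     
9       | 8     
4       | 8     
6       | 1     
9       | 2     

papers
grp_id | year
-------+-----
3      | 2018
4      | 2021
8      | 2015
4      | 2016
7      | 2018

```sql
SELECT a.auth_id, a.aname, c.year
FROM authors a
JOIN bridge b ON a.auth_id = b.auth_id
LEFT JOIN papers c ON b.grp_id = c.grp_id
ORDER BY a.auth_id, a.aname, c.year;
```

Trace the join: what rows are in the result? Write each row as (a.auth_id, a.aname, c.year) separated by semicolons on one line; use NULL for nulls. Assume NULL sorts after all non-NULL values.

(4, Sara, 2015); (6, Zane, NULL)

Evaluate left to right. First `authors a INNER JOIN bridge b` on auth_id: 2 row(s).
Then LEFT JOIN `papers c` on grp_id: each of those 2 rows is kept; rows whose b.grp_id has no match in c get NULL for c's columns.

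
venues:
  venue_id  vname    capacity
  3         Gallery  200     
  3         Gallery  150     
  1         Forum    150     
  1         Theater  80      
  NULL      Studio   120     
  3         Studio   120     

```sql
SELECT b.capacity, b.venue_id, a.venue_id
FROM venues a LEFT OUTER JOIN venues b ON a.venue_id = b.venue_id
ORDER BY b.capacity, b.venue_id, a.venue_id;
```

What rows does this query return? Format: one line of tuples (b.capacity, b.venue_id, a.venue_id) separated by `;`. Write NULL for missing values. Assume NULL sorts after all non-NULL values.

LEFT JOIN keeps every row from `venues a`; unmatched rows get NULL for `venues b`'s columns.
Matching on a.venue_id = b.venue_id. A NULL in a compared column never satisfies the condition.
Matched pairs: 13; unmatched a rows kept: 1.

(80, 1, 1); (80, 1, 1); (120, 3, 3); (120, 3, 3); (120, 3, 3); (150, 1, 1); (150, 1, 1); (150, 3, 3); (150, 3, 3); (150, 3, 3); (200, 3, 3); (200, 3, 3); (200, 3, 3); (NULL, NULL, NULL)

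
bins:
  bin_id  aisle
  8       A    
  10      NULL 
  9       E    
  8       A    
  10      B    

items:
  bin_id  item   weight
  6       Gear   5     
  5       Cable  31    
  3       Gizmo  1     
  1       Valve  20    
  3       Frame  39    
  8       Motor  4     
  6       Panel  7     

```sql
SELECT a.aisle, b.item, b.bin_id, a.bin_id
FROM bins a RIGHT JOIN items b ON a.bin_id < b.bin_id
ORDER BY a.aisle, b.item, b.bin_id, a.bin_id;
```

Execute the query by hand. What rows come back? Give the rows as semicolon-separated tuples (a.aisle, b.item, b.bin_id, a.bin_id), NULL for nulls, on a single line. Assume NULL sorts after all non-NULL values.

RIGHT JOIN keeps every row from `items`; unmatched rows get NULL for `bins`'s columns.
Matching on a.bin_id < b.bin_id.
Matched pairs: 0; unmatched b rows kept: 7.

(NULL, Cable, 5, NULL); (NULL, Frame, 3, NULL); (NULL, Gear, 6, NULL); (NULL, Gizmo, 3, NULL); (NULL, Motor, 8, NULL); (NULL, Panel, 6, NULL); (NULL, Valve, 1, NULL)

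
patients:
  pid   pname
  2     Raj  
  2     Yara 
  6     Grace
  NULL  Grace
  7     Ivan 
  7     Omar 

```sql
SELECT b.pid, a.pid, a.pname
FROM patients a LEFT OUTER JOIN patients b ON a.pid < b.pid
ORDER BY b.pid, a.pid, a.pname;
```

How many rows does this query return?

LEFT JOIN keeps every row from `patients a`; unmatched rows get NULL for `patients b`'s columns.
Matching on a.pid < b.pid. A NULL in a compared column never satisfies the condition.
- a (pid=2) pairs with 3 row(s) of b.
- a (pid=2) pairs with 3 row(s) of b.
- a (pid=6) pairs with 2 row(s) of b.
- a (pid=NULL) has no partner → padded with NULL.
- a (pid=7) has no partner → padded with NULL.
- a (pid=7) has no partner → padded with NULL.
Total: 8 matched + 3 padded = 11 rows.

11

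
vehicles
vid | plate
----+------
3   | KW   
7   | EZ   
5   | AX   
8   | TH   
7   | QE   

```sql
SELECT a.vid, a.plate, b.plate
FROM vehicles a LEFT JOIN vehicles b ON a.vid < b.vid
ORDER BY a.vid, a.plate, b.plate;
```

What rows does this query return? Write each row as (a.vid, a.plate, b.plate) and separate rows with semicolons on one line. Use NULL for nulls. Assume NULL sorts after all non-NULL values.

LEFT JOIN keeps every row from `vehicles a`; unmatched rows get NULL for `vehicles b`'s columns.
Matching on a.vid < b.vid.
Matched pairs: 9; unmatched a rows kept: 1.

(3, KW, AX); (3, KW, EZ); (3, KW, QE); (3, KW, TH); (5, AX, EZ); (5, AX, QE); (5, AX, TH); (7, EZ, TH); (7, QE, TH); (8, TH, NULL)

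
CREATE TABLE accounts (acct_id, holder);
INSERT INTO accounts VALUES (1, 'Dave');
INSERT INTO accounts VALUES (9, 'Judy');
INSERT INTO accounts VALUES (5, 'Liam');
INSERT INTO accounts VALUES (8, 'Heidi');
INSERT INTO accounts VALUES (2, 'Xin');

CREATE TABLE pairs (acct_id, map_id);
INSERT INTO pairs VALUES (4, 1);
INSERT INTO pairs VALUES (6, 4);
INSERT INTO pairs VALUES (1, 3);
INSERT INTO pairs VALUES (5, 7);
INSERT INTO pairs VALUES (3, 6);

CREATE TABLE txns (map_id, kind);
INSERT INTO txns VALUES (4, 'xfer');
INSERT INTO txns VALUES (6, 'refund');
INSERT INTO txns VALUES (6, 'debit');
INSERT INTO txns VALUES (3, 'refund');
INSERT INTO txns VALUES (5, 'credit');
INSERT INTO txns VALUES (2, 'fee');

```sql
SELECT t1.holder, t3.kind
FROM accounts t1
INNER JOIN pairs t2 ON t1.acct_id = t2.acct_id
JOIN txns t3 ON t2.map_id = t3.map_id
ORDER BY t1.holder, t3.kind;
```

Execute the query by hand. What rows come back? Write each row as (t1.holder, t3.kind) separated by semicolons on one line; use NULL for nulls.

Step 1 — t1 INNER JOIN t2 on acct_id → 2 row(s).
Then INNER JOIN `txns t3` on map_id: keep only rows whose t2.map_id appears in t3.

(Dave, refund)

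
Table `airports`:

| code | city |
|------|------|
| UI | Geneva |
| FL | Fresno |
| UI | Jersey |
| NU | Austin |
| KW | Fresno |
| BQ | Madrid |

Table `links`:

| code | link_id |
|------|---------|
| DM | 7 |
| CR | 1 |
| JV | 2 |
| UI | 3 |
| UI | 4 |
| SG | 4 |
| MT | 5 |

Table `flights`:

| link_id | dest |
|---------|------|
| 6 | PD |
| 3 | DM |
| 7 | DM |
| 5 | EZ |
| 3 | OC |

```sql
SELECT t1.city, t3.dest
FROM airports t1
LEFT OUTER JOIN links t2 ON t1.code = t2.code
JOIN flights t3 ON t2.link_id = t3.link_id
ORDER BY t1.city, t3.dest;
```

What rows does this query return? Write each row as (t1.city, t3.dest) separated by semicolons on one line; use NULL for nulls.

(Geneva, DM); (Geneva, OC); (Jersey, DM); (Jersey, OC)

Step 1 — t1 LEFT JOIN t2 on code → 8 row(s).
Then INNER JOIN `flights t3` on link_id: keep only rows whose t2.link_id appears in t3.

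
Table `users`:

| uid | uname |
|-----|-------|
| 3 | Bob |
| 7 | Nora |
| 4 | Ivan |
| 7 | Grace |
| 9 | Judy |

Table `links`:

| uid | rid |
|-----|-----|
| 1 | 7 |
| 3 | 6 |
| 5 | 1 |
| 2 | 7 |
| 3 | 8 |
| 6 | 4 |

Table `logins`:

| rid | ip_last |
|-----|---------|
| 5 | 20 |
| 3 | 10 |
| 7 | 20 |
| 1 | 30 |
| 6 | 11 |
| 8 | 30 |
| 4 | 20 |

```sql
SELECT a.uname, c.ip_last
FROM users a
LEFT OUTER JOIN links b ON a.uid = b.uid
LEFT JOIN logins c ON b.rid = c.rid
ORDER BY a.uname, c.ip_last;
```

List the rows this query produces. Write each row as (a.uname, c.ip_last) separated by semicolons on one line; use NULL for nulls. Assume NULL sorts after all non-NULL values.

Evaluate left to right. First `users a LEFT JOIN links b` on uid: 6 row(s).
Then LEFT JOIN `logins c` on rid: each of those 6 rows is kept; rows whose b.rid has no match in c get NULL for c's columns.

(Bob, 11); (Bob, 30); (Grace, NULL); (Ivan, NULL); (Judy, NULL); (Nora, NULL)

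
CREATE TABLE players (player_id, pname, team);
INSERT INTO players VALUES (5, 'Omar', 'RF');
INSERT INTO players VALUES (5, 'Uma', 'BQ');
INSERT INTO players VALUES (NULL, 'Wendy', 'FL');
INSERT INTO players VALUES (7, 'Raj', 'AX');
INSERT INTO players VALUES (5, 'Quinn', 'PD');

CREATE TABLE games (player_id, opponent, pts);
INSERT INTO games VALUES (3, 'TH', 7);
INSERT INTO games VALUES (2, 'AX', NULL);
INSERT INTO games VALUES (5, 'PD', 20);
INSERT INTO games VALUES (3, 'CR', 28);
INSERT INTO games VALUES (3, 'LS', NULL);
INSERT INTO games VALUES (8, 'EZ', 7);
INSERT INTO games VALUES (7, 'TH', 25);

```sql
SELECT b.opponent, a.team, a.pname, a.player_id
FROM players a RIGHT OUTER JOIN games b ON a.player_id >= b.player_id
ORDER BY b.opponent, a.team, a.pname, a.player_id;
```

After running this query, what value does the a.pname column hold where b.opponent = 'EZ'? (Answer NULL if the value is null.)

NULL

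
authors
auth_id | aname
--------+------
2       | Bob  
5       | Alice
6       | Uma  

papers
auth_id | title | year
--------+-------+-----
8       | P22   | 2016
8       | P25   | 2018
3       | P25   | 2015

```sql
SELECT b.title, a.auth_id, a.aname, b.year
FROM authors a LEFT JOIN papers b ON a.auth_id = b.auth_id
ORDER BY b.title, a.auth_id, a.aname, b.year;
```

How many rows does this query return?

LEFT JOIN keeps every row from `authors`; unmatched rows get NULL for `papers`'s columns.
Matching on a.auth_id = b.auth_id.
- a (auth_id=2) has no partner → padded with NULL.
- a (auth_id=5) has no partner → padded with NULL.
- a (auth_id=6) has no partner → padded with NULL.
Total: 0 matched + 3 padded = 3 rows.

3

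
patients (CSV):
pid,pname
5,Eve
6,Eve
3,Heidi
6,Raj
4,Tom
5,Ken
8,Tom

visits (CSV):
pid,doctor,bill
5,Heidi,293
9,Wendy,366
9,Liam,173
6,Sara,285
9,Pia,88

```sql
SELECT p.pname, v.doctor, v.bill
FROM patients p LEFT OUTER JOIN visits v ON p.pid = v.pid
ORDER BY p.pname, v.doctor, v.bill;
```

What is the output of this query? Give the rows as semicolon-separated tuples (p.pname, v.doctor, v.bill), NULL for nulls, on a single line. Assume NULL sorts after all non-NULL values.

LEFT JOIN keeps every row from `patients`; unmatched rows get NULL for `visits`'s columns.
Matching on p.pid = v.pid.
Matched pairs: 4; unmatched p rows kept: 3.

(Eve, Heidi, 293); (Eve, Sara, 285); (Heidi, NULL, NULL); (Ken, Heidi, 293); (Raj, Sara, 285); (Tom, NULL, NULL); (Tom, NULL, NULL)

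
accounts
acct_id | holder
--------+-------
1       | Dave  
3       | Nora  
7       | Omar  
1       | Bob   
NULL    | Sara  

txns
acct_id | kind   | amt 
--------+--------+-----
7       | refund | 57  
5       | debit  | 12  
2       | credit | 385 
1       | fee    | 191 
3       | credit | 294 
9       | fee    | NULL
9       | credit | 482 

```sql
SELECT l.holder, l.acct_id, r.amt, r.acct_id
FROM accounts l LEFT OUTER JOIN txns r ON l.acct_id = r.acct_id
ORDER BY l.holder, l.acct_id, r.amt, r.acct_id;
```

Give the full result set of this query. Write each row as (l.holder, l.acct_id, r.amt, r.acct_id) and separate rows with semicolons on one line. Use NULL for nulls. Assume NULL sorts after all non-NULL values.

(Bob, 1, 191, 1); (Dave, 1, 191, 1); (Nora, 3, 294, 3); (Omar, 7, 57, 7); (Sara, NULL, NULL, NULL)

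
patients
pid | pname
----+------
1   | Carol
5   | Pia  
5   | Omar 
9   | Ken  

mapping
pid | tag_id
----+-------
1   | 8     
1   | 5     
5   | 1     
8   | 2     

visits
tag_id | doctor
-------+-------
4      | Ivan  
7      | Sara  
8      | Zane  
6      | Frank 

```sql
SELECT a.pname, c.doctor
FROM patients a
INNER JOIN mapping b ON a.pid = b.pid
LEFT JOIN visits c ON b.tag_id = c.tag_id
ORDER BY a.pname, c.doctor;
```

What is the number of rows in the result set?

4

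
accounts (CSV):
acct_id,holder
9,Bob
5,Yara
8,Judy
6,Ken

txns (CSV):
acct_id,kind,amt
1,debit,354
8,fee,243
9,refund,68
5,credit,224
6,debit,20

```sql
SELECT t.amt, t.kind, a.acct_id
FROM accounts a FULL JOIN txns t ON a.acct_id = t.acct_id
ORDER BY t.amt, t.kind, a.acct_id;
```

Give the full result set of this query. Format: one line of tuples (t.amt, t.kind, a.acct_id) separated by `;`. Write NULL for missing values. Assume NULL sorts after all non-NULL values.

(20, debit, 6); (68, refund, 9); (224, credit, 5); (243, fee, 8); (354, debit, NULL)

FULL OUTER JOIN keeps every row from both sides; unmatched rows get NULL for the other side's columns.
Matching on a.acct_id = t.acct_id.
Matched pairs: 4; unmatched a rows kept: 0; unmatched t rows kept: 1.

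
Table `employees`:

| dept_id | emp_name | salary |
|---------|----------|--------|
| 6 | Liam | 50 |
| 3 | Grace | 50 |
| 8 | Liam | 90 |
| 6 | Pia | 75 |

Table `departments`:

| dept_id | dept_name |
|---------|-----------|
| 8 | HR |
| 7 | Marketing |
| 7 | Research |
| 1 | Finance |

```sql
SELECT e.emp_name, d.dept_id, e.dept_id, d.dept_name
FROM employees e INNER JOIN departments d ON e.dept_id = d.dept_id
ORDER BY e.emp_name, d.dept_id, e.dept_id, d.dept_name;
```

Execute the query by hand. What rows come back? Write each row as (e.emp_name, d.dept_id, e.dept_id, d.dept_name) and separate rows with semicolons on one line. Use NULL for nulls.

INNER JOIN keeps only pairs where the ON condition holds.
Matching on e.dept_id = d.dept_id.
Matched pairs: 1.

(Liam, 8, 8, HR)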